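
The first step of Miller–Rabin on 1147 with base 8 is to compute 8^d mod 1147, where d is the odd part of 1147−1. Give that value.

450

1147 − 1 = 1146 = 2^1 · 573, so d = 573.
8^1 ≡ 8 (mod 1147)
8^2 ≡ 8^2 = 64 ≡ 64 (mod 1147)
8^4 ≡ 64^2 = 4096 ≡ 655 (mod 1147)
8^8 ≡ 655^2 = 429025 ≡ 47 (mod 1147)
8^16 ≡ 47^2 = 2209 ≡ 1062 (mod 1147)
8^32 ≡ 1062^2 = 1127844 ≡ 343 (mod 1147)
8^64 ≡ 343^2 = 117649 ≡ 655 (mod 1147)
8^128 ≡ 655^2 = 429025 ≡ 47 (mod 1147)
8^256 ≡ 47^2 = 2209 ≡ 1062 (mod 1147)
8^512 ≡ 1062^2 = 1127844 ≡ 343 (mod 1147)
573 = 512 + 32 + 16 + 8 + 4 + 1 in binary powers of 2.
So 8^573 ≡ 343 · 343 · 1062 · 47 · 655 · 8 ≡ 450 (mod 1147).
Squaring chain: 450; never reaches −1, so base 8 is a Miller–Rabin witness that 1147 is composite.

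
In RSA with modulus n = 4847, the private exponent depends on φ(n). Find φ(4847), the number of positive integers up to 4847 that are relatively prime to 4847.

4680

Factor: 4847 = 37 · 131.
φ(4847) = (37−1) · (131−1) = 36 · 130 = 4680.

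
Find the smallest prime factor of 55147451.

55147451 is odd.
Digit sum 32, not divisible by 3.
Ends in 1: not divisible by 5.
7: 55147451 = 7·7878207 + 2
11: 55147451 = 11·5013404 + 7
13: 55147451 = 13·4242111 + 8
17: 55147451 = 17·3243967 + 12
19: 55147451 = 19·2902497 + 8
23: 55147451 = 23·2397715 + 6
29: 55147451 = 29·1901636 + 7
31: 55147451 = 31·1778950 + 1
37: 55147451 = 37·1490471 + 24
41: 55147451 = 41·1345059 + 32
43: 55147451 = 43·1282498 + 37
47: 55147451 = 47·1173350 + 1
53: 55147451 = 53·1040517 + 50
59: 55147451 = 59·934702 + 33
61: 55147451 = 61·904056 + 35
67: 55147451 = 67·823096 + 19
71: 55147451 = 71·776724 + 47
73: 55147451 = 73·755444 + 39
79: 55147451 = 79·698069

79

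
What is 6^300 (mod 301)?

6^1 ≡ 6 (mod 301)
6^2 ≡ 6^2 = 36 ≡ 36 (mod 301)
6^4 ≡ 36^2 = 1296 ≡ 92 (mod 301)
6^8 ≡ 92^2 = 8464 ≡ 36 (mod 301)
6^16 ≡ 36^2 = 1296 ≡ 92 (mod 301)
6^32 ≡ 92^2 = 8464 ≡ 36 (mod 301)
6^64 ≡ 36^2 = 1296 ≡ 92 (mod 301)
6^128 ≡ 92^2 = 8464 ≡ 36 (mod 301)
6^256 ≡ 36^2 = 1296 ≡ 92 (mod 301)
300 = 256 + 32 + 8 + 4 in binary powers of 2.
So 6^300 ≡ 92 · 36 · 36 · 92 ≡ 1 (mod 301).
Since the result is 1, base 6 gives no evidence that 301 is composite.

1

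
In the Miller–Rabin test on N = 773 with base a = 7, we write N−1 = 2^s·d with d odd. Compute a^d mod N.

773 − 1 = 772 = 2^2 · 193, so d = 193.
7^1 ≡ 7 (mod 773)
7^2 ≡ 7^2 = 49 ≡ 49 (mod 773)
7^4 ≡ 49^2 = 2401 ≡ 82 (mod 773)
7^8 ≡ 82^2 = 6724 ≡ 540 (mod 773)
7^16 ≡ 540^2 = 291600 ≡ 179 (mod 773)
7^32 ≡ 179^2 = 32041 ≡ 348 (mod 773)
7^64 ≡ 348^2 = 121104 ≡ 516 (mod 773)
7^128 ≡ 516^2 = 266256 ≡ 344 (mod 773)
193 = 128 + 64 + 1 in binary powers of 2.
So 7^193 ≡ 344 · 516 · 7 ≡ 317 (mod 773).
Squaring chain: 317 → 772; reaches −1, so base 7 does not prove 773 composite.

317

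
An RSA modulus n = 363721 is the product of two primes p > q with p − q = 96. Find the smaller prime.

Since p = q + 96, we have 363721 = q(q + 96), so q² + 96q − 363721 = 0.
Discriminant: 96² + 4·363721 = 9216 + 1454884 = 1464100; √1464100 = 1210.
q = (−96 + 1210)/2 = 557, and p = q + 96 = 653.
Check: 557 · 653 = 363721.

557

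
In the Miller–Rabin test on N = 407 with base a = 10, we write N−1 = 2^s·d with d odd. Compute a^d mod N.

285

407 − 1 = 406 = 2^1 · 203, so d = 203.
10^1 ≡ 10 (mod 407)
10^2 ≡ 10^2 = 100 ≡ 100 (mod 407)
10^4 ≡ 100^2 = 10000 ≡ 232 (mod 407)
10^8 ≡ 232^2 = 53824 ≡ 100 (mod 407)
10^16 ≡ 100^2 = 10000 ≡ 232 (mod 407)
10^32 ≡ 232^2 = 53824 ≡ 100 (mod 407)
10^64 ≡ 100^2 = 10000 ≡ 232 (mod 407)
10^128 ≡ 232^2 = 53824 ≡ 100 (mod 407)
203 = 128 + 64 + 8 + 2 + 1 in binary powers of 2.
So 10^203 ≡ 100 · 232 · 100 · 100 · 10 ≡ 285 (mod 407).
Squaring chain: 285; never reaches −1, so base 10 is a Miller–Rabin witness that 407 is composite.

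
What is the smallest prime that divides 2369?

23

2369 is odd.
Digit sum 20, not divisible by 3.
Ends in 9: not divisible by 5.
7: 2369 = 7·338 + 3
11: 2369 = 11·215 + 4
13: 2369 = 13·182 + 3
17: 2369 = 17·139 + 6
19: 2369 = 19·124 + 13
23: 2369 = 23·103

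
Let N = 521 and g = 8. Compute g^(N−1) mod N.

1

8^1 ≡ 8 (mod 521)
8^2 ≡ 8^2 = 64 ≡ 64 (mod 521)
8^4 ≡ 64^2 = 4096 ≡ 449 (mod 521)
8^8 ≡ 449^2 = 201601 ≡ 495 (mod 521)
8^16 ≡ 495^2 = 245025 ≡ 155 (mod 521)
8^32 ≡ 155^2 = 24025 ≡ 59 (mod 521)
8^64 ≡ 59^2 = 3481 ≡ 355 (mod 521)
8^128 ≡ 355^2 = 126025 ≡ 464 (mod 521)
8^256 ≡ 464^2 = 215296 ≡ 123 (mod 521)
8^512 ≡ 123^2 = 15129 ≡ 20 (mod 521)
520 = 512 + 8 in binary powers of 2.
So 8^520 ≡ 20 · 495 ≡ 1 (mod 521).
Since the result is 1, base 8 gives no evidence that 521 is composite.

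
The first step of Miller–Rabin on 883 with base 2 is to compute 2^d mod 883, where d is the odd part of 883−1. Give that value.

882

883 − 1 = 882 = 2^1 · 441, so d = 441.
2^1 ≡ 2 (mod 883)
2^2 ≡ 2^2 = 4 ≡ 4 (mod 883)
2^4 ≡ 4^2 = 16 ≡ 16 (mod 883)
2^8 ≡ 16^2 = 256 ≡ 256 (mod 883)
2^16 ≡ 256^2 = 65536 ≡ 194 (mod 883)
2^32 ≡ 194^2 = 37636 ≡ 550 (mod 883)
2^64 ≡ 550^2 = 302500 ≡ 514 (mod 883)
2^128 ≡ 514^2 = 264196 ≡ 179 (mod 883)
2^256 ≡ 179^2 = 32041 ≡ 253 (mod 883)
441 = 256 + 128 + 32 + 16 + 8 + 1 in binary powers of 2.
So 2^441 ≡ 253 · 179 · 550 · 194 · 256 · 2 ≡ 882 (mod 883).
Since 2^d ≡ 882 (mod 883), base 2 does not prove 883 composite.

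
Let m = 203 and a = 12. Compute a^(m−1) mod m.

12^1 ≡ 12 (mod 203)
12^2 ≡ 12^2 = 144 ≡ 144 (mod 203)
12^4 ≡ 144^2 = 20736 ≡ 30 (mod 203)
12^8 ≡ 30^2 = 900 ≡ 88 (mod 203)
12^16 ≡ 88^2 = 7744 ≡ 30 (mod 203)
12^32 ≡ 30^2 = 900 ≡ 88 (mod 203)
12^64 ≡ 88^2 = 7744 ≡ 30 (mod 203)
12^128 ≡ 30^2 = 900 ≡ 88 (mod 203)
202 = 128 + 64 + 8 + 2 in binary powers of 2.
So 12^202 ≡ 88 · 30 · 88 · 144 ≡ 86 (mod 203).
Since 86 ≠ 1, base 12 is a Fermat witness: 203 is composite.

86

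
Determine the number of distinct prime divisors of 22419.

3

22419 = 3^2 · 2491
2491 = 47 · 53
22419 = 3^2 · 47 · 53, which has 3 distinct prime factors.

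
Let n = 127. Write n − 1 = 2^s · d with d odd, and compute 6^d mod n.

127 − 1 = 126 = 2^1 · 63, so d = 63.
6^1 ≡ 6 (mod 127)
6^2 ≡ 6^2 = 36 ≡ 36 (mod 127)
6^4 ≡ 36^2 = 1296 ≡ 26 (mod 127)
6^8 ≡ 26^2 = 676 ≡ 41 (mod 127)
6^16 ≡ 41^2 = 1681 ≡ 30 (mod 127)
6^32 ≡ 30^2 = 900 ≡ 11 (mod 127)
63 = 32 + 16 + 8 + 4 + 2 + 1 in binary powers of 2.
So 6^63 ≡ 11 · 30 · 41 · 26 · 36 · 6 ≡ 126 (mod 127).
Since 6^d ≡ 126 (mod 127), base 6 does not prove 127 composite.

126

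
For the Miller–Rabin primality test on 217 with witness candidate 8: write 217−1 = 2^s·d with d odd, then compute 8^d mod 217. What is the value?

217 − 1 = 216 = 2^3 · 27, so d = 27.
8^1 ≡ 8 (mod 217)
8^2 ≡ 8^2 = 64 ≡ 64 (mod 217)
8^4 ≡ 64^2 = 4096 ≡ 190 (mod 217)
8^8 ≡ 190^2 = 36100 ≡ 78 (mod 217)
8^16 ≡ 78^2 = 6084 ≡ 8 (mod 217)
27 = 16 + 8 + 2 + 1 in binary powers of 2.
So 8^27 ≡ 8 · 78 · 64 · 8 ≡ 64 (mod 217).
Squaring chain: 64 → 190 → 78; never reaches −1, so base 8 is a Miller–Rabin witness that 217 is composite.

64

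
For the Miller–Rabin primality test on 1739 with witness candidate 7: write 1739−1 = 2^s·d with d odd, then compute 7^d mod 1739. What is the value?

1452

1739 − 1 = 1738 = 2^1 · 869, so d = 869.
7^1 ≡ 7 (mod 1739)
7^2 ≡ 7^2 = 49 ≡ 49 (mod 1739)
7^4 ≡ 49^2 = 2401 ≡ 662 (mod 1739)
7^8 ≡ 662^2 = 438244 ≡ 16 (mod 1739)
7^16 ≡ 16^2 = 256 ≡ 256 (mod 1739)
7^32 ≡ 256^2 = 65536 ≡ 1193 (mod 1739)
7^64 ≡ 1193^2 = 1423249 ≡ 747 (mod 1739)
7^128 ≡ 747^2 = 558009 ≡ 1529 (mod 1739)
7^256 ≡ 1529^2 = 2337841 ≡ 625 (mod 1739)
7^512 ≡ 625^2 = 390625 ≡ 1089 (mod 1739)
869 = 512 + 256 + 64 + 32 + 4 + 1 in binary powers of 2.
So 7^869 ≡ 1089 · 625 · 747 · 1193 · 662 · 7 ≡ 1452 (mod 1739).
Squaring chain: 1452; never reaches −1, so base 7 is a Miller–Rabin witness that 1739 is composite.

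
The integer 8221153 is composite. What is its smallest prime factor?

8221153 is odd.
Digit sum 22, not divisible by 3.
Ends in 3: not divisible by 5.
7: 8221153 = 7·1174450 + 3
11: 8221153 = 11·747377 + 6
13: 8221153 = 13·632396 + 5
17: 8221153 = 17·483597 + 4
19: 8221153 = 19·432692 + 5
23: 8221153 = 23·357441 + 10
29: 8221153 = 29·283488 + 1
31: 8221153 = 31·265198 + 15
37: 8221153 = 37·222193 + 12
41: 8221153 = 41·200515 + 38
43: 8221153 = 43·191189 + 26
47: 8221153 = 47·174918 + 7
53: 8221153 = 53·155116 + 5
59: 8221153 = 59·139341 + 34
61: 8221153 = 61·134773

61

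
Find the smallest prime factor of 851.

23

851 is odd.
Digit sum 14, not divisible by 3.
Ends in 1: not divisible by 5.
7: 851 = 7·121 + 4
11: 851 = 11·77 + 4
13: 851 = 13·65 + 6
17: 851 = 17·50 + 1
19: 851 = 19·44 + 15
23: 851 = 23·37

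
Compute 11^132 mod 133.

1

11^1 ≡ 11 (mod 133)
11^2 ≡ 11^2 = 121 ≡ 121 (mod 133)
11^4 ≡ 121^2 = 14641 ≡ 11 (mod 133)
11^8 ≡ 11^2 = 121 ≡ 121 (mod 133)
11^16 ≡ 121^2 = 14641 ≡ 11 (mod 133)
11^32 ≡ 11^2 = 121 ≡ 121 (mod 133)
11^64 ≡ 121^2 = 14641 ≡ 11 (mod 133)
11^128 ≡ 11^2 = 121 ≡ 121 (mod 133)
132 = 128 + 4 in binary powers of 2.
So 11^132 ≡ 121 · 11 ≡ 1 (mod 133).
Since the result is 1, base 11 gives no evidence that 133 is composite.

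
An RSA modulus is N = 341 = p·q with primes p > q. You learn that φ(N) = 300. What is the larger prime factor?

φ(n) = (p−1)(q−1) = n − (p+q) + 1, so p + q = 341 − 300 + 1 = 42.
p and q are the roots of t² − 42t + 341 = 0.
Discriminant: 42² − 4·341 = 1764 − 1364 = 400; √400 = 20.
q = (42 − 20)/2 = 11, p = (42 + 20)/2 = 31.
Check: 11 · 31 = 341.

31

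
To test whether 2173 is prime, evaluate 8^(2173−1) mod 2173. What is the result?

8^1 ≡ 8 (mod 2173)
8^2 ≡ 8^2 = 64 ≡ 64 (mod 2173)
8^4 ≡ 64^2 = 4096 ≡ 1923 (mod 2173)
8^8 ≡ 1923^2 = 3697929 ≡ 1656 (mod 2173)
8^16 ≡ 1656^2 = 2742336 ≡ 10 (mod 2173)
8^32 ≡ 10^2 = 100 ≡ 100 (mod 2173)
8^64 ≡ 100^2 = 10000 ≡ 1308 (mod 2173)
8^128 ≡ 1308^2 = 1710864 ≡ 713 (mod 2173)
8^256 ≡ 713^2 = 508369 ≡ 2060 (mod 2173)
8^512 ≡ 2060^2 = 4243600 ≡ 1904 (mod 2173)
8^1024 ≡ 1904^2 = 3625216 ≡ 652 (mod 2173)
8^2048 ≡ 652^2 = 425104 ≡ 1369 (mod 2173)
2172 = 2048 + 64 + 32 + 16 + 8 + 4 in binary powers of 2.
So 8^2172 ≡ 1369 · 1308 · 100 · 10 · 1656 · 1923 ≡ 346 (mod 2173).
Since 346 ≠ 1, base 8 is a Fermat witness: 2173 is composite.

346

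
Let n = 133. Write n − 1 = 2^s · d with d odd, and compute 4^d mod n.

133 − 1 = 132 = 2^2 · 33, so d = 33.
4^1 ≡ 4 (mod 133)
4^2 ≡ 4^2 = 16 ≡ 16 (mod 133)
4^4 ≡ 16^2 = 256 ≡ 123 (mod 133)
4^8 ≡ 123^2 = 15129 ≡ 100 (mod 133)
4^16 ≡ 100^2 = 10000 ≡ 25 (mod 133)
4^32 ≡ 25^2 = 625 ≡ 93 (mod 133)
33 = 32 + 1 in binary powers of 2.
So 4^33 ≡ 93 · 4 ≡ 106 (mod 133).
Squaring chain: 106 → 64; never reaches −1, so base 4 is a Miller–Rabin witness that 133 is composite.

106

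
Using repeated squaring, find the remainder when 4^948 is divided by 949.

4^1 ≡ 4 (mod 949)
4^2 ≡ 4^2 = 16 ≡ 16 (mod 949)
4^4 ≡ 16^2 = 256 ≡ 256 (mod 949)
4^8 ≡ 256^2 = 65536 ≡ 55 (mod 949)
4^16 ≡ 55^2 = 3025 ≡ 178 (mod 949)
4^32 ≡ 178^2 = 31684 ≡ 367 (mod 949)
4^64 ≡ 367^2 = 134689 ≡ 880 (mod 949)
4^128 ≡ 880^2 = 774400 ≡ 16 (mod 949)
4^256 ≡ 16^2 = 256 ≡ 256 (mod 949)
4^512 ≡ 256^2 = 65536 ≡ 55 (mod 949)
948 = 512 + 256 + 128 + 32 + 16 + 4 in binary powers of 2.
So 4^948 ≡ 55 · 256 · 16 · 367 · 178 · 256 ≡ 794 (mod 949).
Since 794 ≠ 1, base 4 is a Fermat witness: 949 is composite.

794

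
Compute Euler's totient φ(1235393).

1188864

Factor: 1235393 = 37 · 173 · 193.
φ(1235393) = (37−1) · (173−1) · (193−1) = 36 · 172 · 192 = 1188864.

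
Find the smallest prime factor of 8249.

73

8249 is odd.
Digit sum 23, not divisible by 3.
Ends in 9: not divisible by 5.
7: 8249 = 7·1178 + 3
11: 8249 = 11·749 + 10
13: 8249 = 13·634 + 7
17: 8249 = 17·485 + 4
19: 8249 = 19·434 + 3
23: 8249 = 23·358 + 15
29: 8249 = 29·284 + 13
31: 8249 = 31·266 + 3
37: 8249 = 37·222 + 35
41: 8249 = 41·201 + 8
43: 8249 = 43·191 + 36
47: 8249 = 47·175 + 24
53: 8249 = 53·155 + 34
59: 8249 = 59·139 + 48
61: 8249 = 61·135 + 14
67: 8249 = 67·123 + 8
71: 8249 = 71·116 + 13
73: 8249 = 73·113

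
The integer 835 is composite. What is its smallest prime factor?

835 is odd.
Digit sum 16, not divisible by 3.
Ends in 5: divisible by 5.

5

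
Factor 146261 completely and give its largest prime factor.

67

146261 = 37 · 3953
3953 = 59 · 67
67 is prime.
So 146261 = 37 · 59 · 67; the largest prime factor is 67.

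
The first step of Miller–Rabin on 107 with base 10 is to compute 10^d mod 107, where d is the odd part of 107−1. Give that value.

1

107 − 1 = 106 = 2^1 · 53, so d = 53.
10^1 ≡ 10 (mod 107)
10^2 ≡ 10^2 = 100 ≡ 100 (mod 107)
10^4 ≡ 100^2 = 10000 ≡ 49 (mod 107)
10^8 ≡ 49^2 = 2401 ≡ 47 (mod 107)
10^16 ≡ 47^2 = 2209 ≡ 69 (mod 107)
10^32 ≡ 69^2 = 4761 ≡ 53 (mod 107)
53 = 32 + 16 + 4 + 1 in binary powers of 2.
So 10^53 ≡ 53 · 69 · 49 · 10 ≡ 1 (mod 107).
Since 10^d ≡ 1 (mod 107), base 10 does not prove 107 composite.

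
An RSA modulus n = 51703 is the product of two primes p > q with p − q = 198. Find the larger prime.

Since p = q + 198, we have 51703 = q(q + 198), so q² + 198q − 51703 = 0.
Discriminant: 198² + 4·51703 = 39204 + 206812 = 246016; √246016 = 496.
q = (−198 + 496)/2 = 149, and p = q + 198 = 347.
Check: 149 · 347 = 51703.

347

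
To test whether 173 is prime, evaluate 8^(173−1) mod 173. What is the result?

8^1 ≡ 8 (mod 173)
8^2 ≡ 8^2 = 64 ≡ 64 (mod 173)
8^4 ≡ 64^2 = 4096 ≡ 117 (mod 173)
8^8 ≡ 117^2 = 13689 ≡ 22 (mod 173)
8^16 ≡ 22^2 = 484 ≡ 138 (mod 173)
8^32 ≡ 138^2 = 19044 ≡ 14 (mod 173)
8^64 ≡ 14^2 = 196 ≡ 23 (mod 173)
8^128 ≡ 23^2 = 529 ≡ 10 (mod 173)
172 = 128 + 32 + 8 + 4 in binary powers of 2.
So 8^172 ≡ 10 · 14 · 22 · 117 ≡ 1 (mod 173).
Since the result is 1, base 8 gives no evidence that 173 is composite.

1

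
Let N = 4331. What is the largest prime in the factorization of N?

71

4331 = 61 · 71
71 is prime.
So 4331 = 61 · 71; the largest prime factor is 71.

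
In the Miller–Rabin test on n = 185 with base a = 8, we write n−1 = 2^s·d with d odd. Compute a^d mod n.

185 − 1 = 184 = 2^3 · 23, so d = 23.
8^1 ≡ 8 (mod 185)
8^2 ≡ 8^2 = 64 ≡ 64 (mod 185)
8^4 ≡ 64^2 = 4096 ≡ 26 (mod 185)
8^8 ≡ 26^2 = 676 ≡ 121 (mod 185)
8^16 ≡ 121^2 = 14641 ≡ 26 (mod 185)
23 = 16 + 4 + 2 + 1 in binary powers of 2.
So 8^23 ≡ 26 · 26 · 64 · 8 ≡ 162 (mod 185).
Squaring chain: 162 → 159 → 121; never reaches −1, so base 8 is a Miller–Rabin witness that 185 is composite.

162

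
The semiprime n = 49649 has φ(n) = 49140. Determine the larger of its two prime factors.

φ(n) = (p−1)(q−1) = n − (p+q) + 1, so p + q = 49649 − 49140 + 1 = 510.
p and q are the roots of t² − 510t + 49649 = 0.
Discriminant: 510² − 4·49649 = 260100 − 198596 = 61504; √61504 = 248.
q = (510 − 248)/2 = 131, p = (510 + 248)/2 = 379.
Check: 131 · 379 = 49649.

379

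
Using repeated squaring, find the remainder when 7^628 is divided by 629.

293

7^1 ≡ 7 (mod 629)
7^2 ≡ 7^2 = 49 ≡ 49 (mod 629)
7^4 ≡ 49^2 = 2401 ≡ 514 (mod 629)
7^8 ≡ 514^2 = 264196 ≡ 16 (mod 629)
7^16 ≡ 16^2 = 256 ≡ 256 (mod 629)
7^32 ≡ 256^2 = 65536 ≡ 120 (mod 629)
7^64 ≡ 120^2 = 14400 ≡ 562 (mod 629)
7^128 ≡ 562^2 = 315844 ≡ 86 (mod 629)
7^256 ≡ 86^2 = 7396 ≡ 477 (mod 629)
7^512 ≡ 477^2 = 227529 ≡ 460 (mod 629)
628 = 512 + 64 + 32 + 16 + 4 in binary powers of 2.
So 7^628 ≡ 460 · 562 · 120 · 256 · 514 ≡ 293 (mod 629).
Since 293 ≠ 1, base 7 is a Fermat witness: 629 is composite.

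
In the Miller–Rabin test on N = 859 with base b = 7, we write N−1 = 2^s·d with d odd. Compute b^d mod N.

1

859 − 1 = 858 = 2^1 · 429, so d = 429.
7^1 ≡ 7 (mod 859)
7^2 ≡ 7^2 = 49 ≡ 49 (mod 859)
7^4 ≡ 49^2 = 2401 ≡ 683 (mod 859)
7^8 ≡ 683^2 = 466489 ≡ 52 (mod 859)
7^16 ≡ 52^2 = 2704 ≡ 127 (mod 859)
7^32 ≡ 127^2 = 16129 ≡ 667 (mod 859)
7^64 ≡ 667^2 = 444889 ≡ 786 (mod 859)
7^128 ≡ 786^2 = 617796 ≡ 175 (mod 859)
7^256 ≡ 175^2 = 30625 ≡ 560 (mod 859)
429 = 256 + 128 + 32 + 8 + 4 + 1 in binary powers of 2.
So 7^429 ≡ 560 · 175 · 667 · 52 · 683 · 7 ≡ 1 (mod 859).
Since 7^d ≡ 1 (mod 859), base 7 does not prove 859 composite.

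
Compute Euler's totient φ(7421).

7200

Factor: 7421 = 41 · 181.
φ(7421) = (41−1) · (181−1) = 40 · 180 = 7200.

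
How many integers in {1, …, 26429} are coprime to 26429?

22896

Factor: 26429 = 13 · 19 · 107.
φ(26429) = (13−1) · (19−1) · (107−1) = 12 · 18 · 106 = 22896.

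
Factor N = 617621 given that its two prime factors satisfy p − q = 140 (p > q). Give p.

Since p = q + 140, we have 617621 = q(q + 140), so q² + 140q − 617621 = 0.
Discriminant: 140² + 4·617621 = 19600 + 2470484 = 2490084; √2490084 = 1578.
q = (−140 + 1578)/2 = 719, and p = q + 140 = 859.
Check: 719 · 859 = 617621.

859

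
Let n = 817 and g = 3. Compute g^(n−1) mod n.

3^1 ≡ 3 (mod 817)
3^2 ≡ 3^2 = 9 ≡ 9 (mod 817)
3^4 ≡ 9^2 = 81 ≡ 81 (mod 817)
3^8 ≡ 81^2 = 6561 ≡ 25 (mod 817)
3^16 ≡ 25^2 = 625 ≡ 625 (mod 817)
3^32 ≡ 625^2 = 390625 ≡ 99 (mod 817)
3^64 ≡ 99^2 = 9801 ≡ 814 (mod 817)
3^128 ≡ 814^2 = 662596 ≡ 9 (mod 817)
3^256 ≡ 9^2 = 81 ≡ 81 (mod 817)
3^512 ≡ 81^2 = 6561 ≡ 25 (mod 817)
816 = 512 + 256 + 32 + 16 in binary powers of 2.
So 3^816 ≡ 25 · 81 · 99 · 625 ≡ 121 (mod 817).
Since 121 ≠ 1, base 3 is a Fermat witness: 817 is composite.

121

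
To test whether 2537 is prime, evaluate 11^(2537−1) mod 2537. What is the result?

11^1 ≡ 11 (mod 2537)
11^2 ≡ 11^2 = 121 ≡ 121 (mod 2537)
11^4 ≡ 121^2 = 14641 ≡ 1956 (mod 2537)
11^8 ≡ 1956^2 = 3825936 ≡ 140 (mod 2537)
11^16 ≡ 140^2 = 19600 ≡ 1841 (mod 2537)
11^32 ≡ 1841^2 = 3389281 ≡ 2386 (mod 2537)
11^64 ≡ 2386^2 = 5692996 ≡ 2505 (mod 2537)
11^128 ≡ 2505^2 = 6275025 ≡ 1024 (mod 2537)
11^256 ≡ 1024^2 = 1048576 ≡ 795 (mod 2537)
11^512 ≡ 795^2 = 632025 ≡ 312 (mod 2537)
11^1024 ≡ 312^2 = 97344 ≡ 938 (mod 2537)
11^2048 ≡ 938^2 = 879844 ≡ 2042 (mod 2537)
2536 = 2048 + 256 + 128 + 64 + 32 + 8 in binary powers of 2.
So 11^2536 ≡ 2042 · 795 · 1024 · 2505 · 2386 · 140 ≡ 1067 (mod 2537).
Since 1067 ≠ 1, base 11 is a Fermat witness: 2537 is composite.

1067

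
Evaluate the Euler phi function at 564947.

Factor: 564947 = 71 · 73 · 109.
φ(564947) = (71−1) · (73−1) · (109−1) = 70 · 72 · 108 = 544320.

544320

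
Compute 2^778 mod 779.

605

2^1 ≡ 2 (mod 779)
2^2 ≡ 2^2 = 4 ≡ 4 (mod 779)
2^4 ≡ 4^2 = 16 ≡ 16 (mod 779)
2^8 ≡ 16^2 = 256 ≡ 256 (mod 779)
2^16 ≡ 256^2 = 65536 ≡ 100 (mod 779)
2^32 ≡ 100^2 = 10000 ≡ 652 (mod 779)
2^64 ≡ 652^2 = 425104 ≡ 549 (mod 779)
2^128 ≡ 549^2 = 301401 ≡ 707 (mod 779)
2^256 ≡ 707^2 = 499849 ≡ 510 (mod 779)
2^512 ≡ 510^2 = 260100 ≡ 693 (mod 779)
778 = 512 + 256 + 8 + 2 in binary powers of 2.
So 2^778 ≡ 693 · 510 · 256 · 4 ≡ 605 (mod 779).
Since 605 ≠ 1, base 2 is a Fermat witness: 779 is composite.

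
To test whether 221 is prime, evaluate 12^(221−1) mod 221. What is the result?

157

12^1 ≡ 12 (mod 221)
12^2 ≡ 12^2 = 144 ≡ 144 (mod 221)
12^4 ≡ 144^2 = 20736 ≡ 183 (mod 221)
12^8 ≡ 183^2 = 33489 ≡ 118 (mod 221)
12^16 ≡ 118^2 = 13924 ≡ 1 (mod 221)
12^32 ≡ 1^2 = 1 ≡ 1 (mod 221)
12^64 ≡ 1^2 = 1 ≡ 1 (mod 221)
12^128 ≡ 1^2 = 1 ≡ 1 (mod 221)
220 = 128 + 64 + 16 + 8 + 4 in binary powers of 2.
So 12^220 ≡ 1 · 1 · 1 · 118 · 183 ≡ 157 (mod 221).
Since 157 ≠ 1, base 12 is a Fermat witness: 221 is composite.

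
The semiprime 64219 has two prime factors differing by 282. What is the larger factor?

Since p = q + 282, we have 64219 = q(q + 282), so q² + 282q − 64219 = 0.
Discriminant: 282² + 4·64219 = 79524 + 256876 = 336400; √336400 = 580.
q = (−282 + 580)/2 = 149, and p = q + 282 = 431.
Check: 149 · 431 = 64219.

431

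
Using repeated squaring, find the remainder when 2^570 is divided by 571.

2^1 ≡ 2 (mod 571)
2^2 ≡ 2^2 = 4 ≡ 4 (mod 571)
2^4 ≡ 4^2 = 16 ≡ 16 (mod 571)
2^8 ≡ 16^2 = 256 ≡ 256 (mod 571)
2^16 ≡ 256^2 = 65536 ≡ 442 (mod 571)
2^32 ≡ 442^2 = 195364 ≡ 82 (mod 571)
2^64 ≡ 82^2 = 6724 ≡ 443 (mod 571)
2^128 ≡ 443^2 = 196249 ≡ 396 (mod 571)
2^256 ≡ 396^2 = 156816 ≡ 362 (mod 571)
2^512 ≡ 362^2 = 131044 ≡ 285 (mod 571)
570 = 512 + 32 + 16 + 8 + 2 in binary powers of 2.
So 2^570 ≡ 285 · 82 · 442 · 256 · 4 ≡ 1 (mod 571).
Since the result is 1, base 2 gives no evidence that 571 is composite.

1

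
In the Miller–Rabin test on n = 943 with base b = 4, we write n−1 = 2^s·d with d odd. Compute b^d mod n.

496

943 − 1 = 942 = 2^1 · 471, so d = 471.
4^1 ≡ 4 (mod 943)
4^2 ≡ 4^2 = 16 ≡ 16 (mod 943)
4^4 ≡ 16^2 = 256 ≡ 256 (mod 943)
4^8 ≡ 256^2 = 65536 ≡ 469 (mod 943)
4^16 ≡ 469^2 = 219961 ≡ 242 (mod 943)
4^32 ≡ 242^2 = 58564 ≡ 98 (mod 943)
4^64 ≡ 98^2 = 9604 ≡ 174 (mod 943)
4^128 ≡ 174^2 = 30276 ≡ 100 (mod 943)
4^256 ≡ 100^2 = 10000 ≡ 570 (mod 943)
471 = 256 + 128 + 64 + 16 + 4 + 2 + 1 in binary powers of 2.
So 4^471 ≡ 570 · 100 · 174 · 242 · 256 · 16 · 4 ≡ 496 (mod 943).
Squaring chain: 496; never reaches −1, so base 4 is a Miller–Rabin witness that 943 is composite.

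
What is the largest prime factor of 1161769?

1161769 = 7 · 165967
165967 = 29 · 5723
5723 = 59 · 97
97 is prime.
So 1161769 = 7 · 29 · 59 · 97; the largest prime factor is 97.

97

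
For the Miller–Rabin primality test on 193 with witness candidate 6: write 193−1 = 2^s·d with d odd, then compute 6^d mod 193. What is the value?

23

193 − 1 = 192 = 2^6 · 3, so d = 3.
6^1 ≡ 6 (mod 193)
6^2 ≡ 6^2 = 36 ≡ 36 (mod 193)
3 = 2 + 1 in binary powers of 2.
So 6^3 ≡ 36 · 6 ≡ 23 (mod 193).
Squaring chain: 23 → 143 → 184 → 81 → 192 → 1; reaches −1, so base 6 does not prove 193 composite.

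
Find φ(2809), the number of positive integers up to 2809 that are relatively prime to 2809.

Factor: 2809 = 53^2.
φ(2809) = 53^1·(53−1) = 2756.

2756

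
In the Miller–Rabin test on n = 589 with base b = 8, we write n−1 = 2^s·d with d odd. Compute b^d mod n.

589 − 1 = 588 = 2^2 · 147, so d = 147.
8^1 ≡ 8 (mod 589)
8^2 ≡ 8^2 = 64 ≡ 64 (mod 589)
8^4 ≡ 64^2 = 4096 ≡ 562 (mod 589)
8^8 ≡ 562^2 = 315844 ≡ 140 (mod 589)
8^16 ≡ 140^2 = 19600 ≡ 163 (mod 589)
8^32 ≡ 163^2 = 26569 ≡ 64 (mod 589)
8^64 ≡ 64^2 = 4096 ≡ 562 (mod 589)
8^128 ≡ 562^2 = 315844 ≡ 140 (mod 589)
147 = 128 + 16 + 2 + 1 in binary powers of 2.
So 8^147 ≡ 140 · 163 · 64 · 8 ≡ 436 (mod 589).
Squaring chain: 436 → 438; never reaches −1, so base 8 is a Miller–Rabin witness that 589 is composite.

436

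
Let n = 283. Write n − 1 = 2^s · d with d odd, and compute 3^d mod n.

282

283 − 1 = 282 = 2^1 · 141, so d = 141.
3^1 ≡ 3 (mod 283)
3^2 ≡ 3^2 = 9 ≡ 9 (mod 283)
3^4 ≡ 9^2 = 81 ≡ 81 (mod 283)
3^8 ≡ 81^2 = 6561 ≡ 52 (mod 283)
3^16 ≡ 52^2 = 2704 ≡ 157 (mod 283)
3^32 ≡ 157^2 = 24649 ≡ 28 (mod 283)
3^64 ≡ 28^2 = 784 ≡ 218 (mod 283)
3^128 ≡ 218^2 = 47524 ≡ 263 (mod 283)
141 = 128 + 8 + 4 + 1 in binary powers of 2.
So 3^141 ≡ 263 · 52 · 81 · 3 ≡ 282 (mod 283).
Since 3^d ≡ 282 (mod 283), base 3 does not prove 283 composite.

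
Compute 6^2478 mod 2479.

2293

6^1 ≡ 6 (mod 2479)
6^2 ≡ 6^2 = 36 ≡ 36 (mod 2479)
6^4 ≡ 36^2 = 1296 ≡ 1296 (mod 2479)
6^8 ≡ 1296^2 = 1679616 ≡ 1333 (mod 2479)
6^16 ≡ 1333^2 = 1776889 ≡ 1925 (mod 2479)
6^32 ≡ 1925^2 = 3705625 ≡ 1999 (mod 2479)
6^64 ≡ 1999^2 = 3996001 ≡ 2332 (mod 2479)
6^128 ≡ 2332^2 = 5438224 ≡ 1777 (mod 2479)
6^256 ≡ 1777^2 = 3157729 ≡ 1962 (mod 2479)
6^512 ≡ 1962^2 = 3849444 ≡ 2036 (mod 2479)
6^1024 ≡ 2036^2 = 4145296 ≡ 408 (mod 2479)
6^2048 ≡ 408^2 = 166464 ≡ 371 (mod 2479)
2478 = 2048 + 256 + 128 + 32 + 8 + 4 + 2 in binary powers of 2.
So 6^2478 ≡ 371 · 1962 · 1777 · 1999 · 1333 · 1296 · 36 ≡ 2293 (mod 2479).
Since 2293 ≠ 1, base 6 is a Fermat witness: 2479 is composite.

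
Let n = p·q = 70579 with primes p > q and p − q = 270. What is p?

Since p = q + 270, we have 70579 = q(q + 270), so q² + 270q − 70579 = 0.
Discriminant: 270² + 4·70579 = 72900 + 282316 = 355216; √355216 = 596.
q = (−270 + 596)/2 = 163, and p = q + 270 = 433.
Check: 163 · 433 = 70579.

433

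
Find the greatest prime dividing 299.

299 = 13 · 23
23 is prime.
So 299 = 13 · 23; the largest prime factor is 23.

23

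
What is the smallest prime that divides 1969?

1969 is odd.
Digit sum 25, not divisible by 3.
Ends in 9: not divisible by 5.
7: 1969 = 7·281 + 2
11: 1969 = 11·179

11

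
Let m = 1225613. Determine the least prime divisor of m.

1225613 is odd.
Digit sum 20, not divisible by 3.
Ends in 3: not divisible by 5.
7: 1225613 = 7·175087 + 4
11: 1225613 = 11·111419 + 4
13: 1225613 = 13·94277 + 12
17: 1225613 = 17·72094 + 15
19: 1225613 = 19·64505 + 18
23: 1225613 = 23·53287 + 12
29: 1225613 = 29·42262 + 15
31: 1225613 = 31·39535 + 28
37: 1225613 = 37·33124 + 25
41: 1225613 = 41·29893

41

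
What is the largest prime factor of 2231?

97

2231 = 23 · 97
97 is prime.
So 2231 = 23 · 97; the largest prime factor is 97.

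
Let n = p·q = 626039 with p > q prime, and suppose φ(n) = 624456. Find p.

827

φ(n) = (p−1)(q−1) = n − (p+q) + 1, so p + q = 626039 − 624456 + 1 = 1584.
p and q are the roots of t² − 1584t + 626039 = 0.
Discriminant: 1584² − 4·626039 = 2509056 − 2504156 = 4900; √4900 = 70.
q = (1584 − 70)/2 = 757, p = (1584 + 70)/2 = 827.
Check: 757 · 827 = 626039.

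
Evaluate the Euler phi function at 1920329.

1874080

Factor: 1920329 = 107 · 131 · 137.
φ(1920329) = (107−1) · (131−1) · (137−1) = 106 · 130 · 136 = 1874080.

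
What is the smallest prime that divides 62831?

62831 is odd.
Digit sum 20, not divisible by 3.
Ends in 1: not divisible by 5.
7: 62831 = 7·8975 + 6
11: 62831 = 11·5711 + 10
13: 62831 = 13·4833 + 2
17: 62831 = 17·3695 + 16
19: 62831 = 19·3306 + 17
23: 62831 = 23·2731 + 18
29: 62831 = 29·2166 + 17
31: 62831 = 31·2026 + 25
37: 62831 = 37·1698 + 5
41: 62831 = 41·1532 + 19
43: 62831 = 43·1461 + 8
47: 62831 = 47·1336 + 39
53: 62831 = 53·1185 + 26
59: 62831 = 59·1064 + 55
61: 62831 = 61·1030 + 1
67: 62831 = 67·937 + 52
71: 62831 = 71·884 + 67
73: 62831 = 73·860 + 51
79: 62831 = 79·795 + 26
83: 62831 = 83·757

83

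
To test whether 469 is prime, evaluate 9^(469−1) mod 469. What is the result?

64

9^1 ≡ 9 (mod 469)
9^2 ≡ 9^2 = 81 ≡ 81 (mod 469)
9^4 ≡ 81^2 = 6561 ≡ 464 (mod 469)
9^8 ≡ 464^2 = 215296 ≡ 25 (mod 469)
9^16 ≡ 25^2 = 625 ≡ 156 (mod 469)
9^32 ≡ 156^2 = 24336 ≡ 417 (mod 469)
9^64 ≡ 417^2 = 173889 ≡ 359 (mod 469)
9^128 ≡ 359^2 = 128881 ≡ 375 (mod 469)
9^256 ≡ 375^2 = 140625 ≡ 394 (mod 469)
468 = 256 + 128 + 64 + 16 + 4 in binary powers of 2.
So 9^468 ≡ 394 · 375 · 359 · 156 · 464 ≡ 64 (mod 469).
Since 64 ≠ 1, base 9 is a Fermat witness: 469 is composite.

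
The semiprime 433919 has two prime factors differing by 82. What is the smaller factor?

619

Since p = q + 82, we have 433919 = q(q + 82), so q² + 82q − 433919 = 0.
Discriminant: 82² + 4·433919 = 6724 + 1735676 = 1742400; √1742400 = 1320.
q = (−82 + 1320)/2 = 619, and p = q + 82 = 701.
Check: 619 · 701 = 433919.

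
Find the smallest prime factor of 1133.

11

1133 is odd.
Digit sum 8, not divisible by 3.
Ends in 3: not divisible by 5.
7: 1133 = 7·161 + 6
11: 1133 = 11·103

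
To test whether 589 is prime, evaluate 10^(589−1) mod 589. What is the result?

10^1 ≡ 10 (mod 589)
10^2 ≡ 10^2 = 100 ≡ 100 (mod 589)
10^4 ≡ 100^2 = 10000 ≡ 576 (mod 589)
10^8 ≡ 576^2 = 331776 ≡ 169 (mod 589)
10^16 ≡ 169^2 = 28561 ≡ 289 (mod 589)
10^32 ≡ 289^2 = 83521 ≡ 472 (mod 589)
10^64 ≡ 472^2 = 222784 ≡ 142 (mod 589)
10^128 ≡ 142^2 = 20164 ≡ 138 (mod 589)
10^256 ≡ 138^2 = 19044 ≡ 196 (mod 589)
10^512 ≡ 196^2 = 38416 ≡ 131 (mod 589)
588 = 512 + 64 + 8 + 4 in binary powers of 2.
So 10^588 ≡ 131 · 142 · 169 · 576 ≡ 349 (mod 589).
Since 349 ≠ 1, base 10 is a Fermat witness: 589 is composite.

349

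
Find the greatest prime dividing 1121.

59

1121 = 19 · 59
59 is prime.
So 1121 = 19 · 59; the largest prime factor is 59.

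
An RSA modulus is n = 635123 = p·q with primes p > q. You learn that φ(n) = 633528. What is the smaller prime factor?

757

φ(n) = (p−1)(q−1) = n − (p+q) + 1, so p + q = 635123 − 633528 + 1 = 1596.
p and q are the roots of t² − 1596t + 635123 = 0.
Discriminant: 1596² − 4·635123 = 2547216 − 2540492 = 6724; √6724 = 82.
q = (1596 − 82)/2 = 757, p = (1596 + 82)/2 = 839.
Check: 757 · 839 = 635123.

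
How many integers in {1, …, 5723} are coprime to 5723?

5568

Factor: 5723 = 59 · 97.
φ(5723) = (59−1) · (97−1) = 58 · 96 = 5568.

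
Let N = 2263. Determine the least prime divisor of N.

2263 is odd.
Digit sum 13, not divisible by 3.
Ends in 3: not divisible by 5.
7: 2263 = 7·323 + 2
11: 2263 = 11·205 + 8
13: 2263 = 13·174 + 1
17: 2263 = 17·133 + 2
19: 2263 = 19·119 + 2
23: 2263 = 23·98 + 9
29: 2263 = 29·78 + 1
31: 2263 = 31·73

31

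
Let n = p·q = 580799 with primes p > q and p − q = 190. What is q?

Since p = q + 190, we have 580799 = q(q + 190), so q² + 190q − 580799 = 0.
Discriminant: 190² + 4·580799 = 36100 + 2323196 = 2359296; √2359296 = 1536.
q = (−190 + 1536)/2 = 673, and p = q + 190 = 863.
Check: 673 · 863 = 580799.

673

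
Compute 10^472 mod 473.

10^1 ≡ 10 (mod 473)
10^2 ≡ 10^2 = 100 ≡ 100 (mod 473)
10^4 ≡ 100^2 = 10000 ≡ 67 (mod 473)
10^8 ≡ 67^2 = 4489 ≡ 232 (mod 473)
10^16 ≡ 232^2 = 53824 ≡ 375 (mod 473)
10^32 ≡ 375^2 = 140625 ≡ 144 (mod 473)
10^64 ≡ 144^2 = 20736 ≡ 397 (mod 473)
10^128 ≡ 397^2 = 157609 ≡ 100 (mod 473)
10^256 ≡ 100^2 = 10000 ≡ 67 (mod 473)
472 = 256 + 128 + 64 + 16 + 8 in binary powers of 2.
So 10^472 ≡ 67 · 100 · 397 · 375 · 232 ≡ 23 (mod 473).
Since 23 ≠ 1, base 10 is a Fermat witness: 473 is composite.

23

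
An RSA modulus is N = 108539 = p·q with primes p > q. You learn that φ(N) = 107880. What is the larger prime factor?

φ(n) = (p−1)(q−1) = n − (p+q) + 1, so p + q = 108539 − 107880 + 1 = 660.
p and q are the roots of t² − 660t + 108539 = 0.
Discriminant: 660² − 4·108539 = 435600 − 434156 = 1444; √1444 = 38.
q = (660 − 38)/2 = 311, p = (660 + 38)/2 = 349.
Check: 311 · 349 = 108539.

349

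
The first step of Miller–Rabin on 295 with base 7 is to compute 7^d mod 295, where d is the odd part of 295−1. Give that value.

295 − 1 = 294 = 2^1 · 147, so d = 147.
7^1 ≡ 7 (mod 295)
7^2 ≡ 7^2 = 49 ≡ 49 (mod 295)
7^4 ≡ 49^2 = 2401 ≡ 41 (mod 295)
7^8 ≡ 41^2 = 1681 ≡ 206 (mod 295)
7^16 ≡ 206^2 = 42436 ≡ 251 (mod 295)
7^32 ≡ 251^2 = 63001 ≡ 166 (mod 295)
7^64 ≡ 166^2 = 27556 ≡ 121 (mod 295)
7^128 ≡ 121^2 = 14641 ≡ 186 (mod 295)
147 = 128 + 16 + 2 + 1 in binary powers of 2.
So 7^147 ≡ 186 · 251 · 49 · 7 ≡ 108 (mod 295).
Squaring chain: 108; never reaches −1, so base 7 is a Miller–Rabin witness that 295 is composite.

108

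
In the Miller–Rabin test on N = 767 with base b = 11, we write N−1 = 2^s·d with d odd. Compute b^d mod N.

32

767 − 1 = 766 = 2^1 · 383, so d = 383.
11^1 ≡ 11 (mod 767)
11^2 ≡ 11^2 = 121 ≡ 121 (mod 767)
11^4 ≡ 121^2 = 14641 ≡ 68 (mod 767)
11^8 ≡ 68^2 = 4624 ≡ 22 (mod 767)
11^16 ≡ 22^2 = 484 ≡ 484 (mod 767)
11^32 ≡ 484^2 = 234256 ≡ 321 (mod 767)
11^64 ≡ 321^2 = 103041 ≡ 263 (mod 767)
11^128 ≡ 263^2 = 69169 ≡ 139 (mod 767)
11^256 ≡ 139^2 = 19321 ≡ 146 (mod 767)
383 = 256 + 64 + 32 + 16 + 8 + 4 + 2 + 1 in binary powers of 2.
So 11^383 ≡ 146 · 263 · 321 · 484 · 22 · 68 · 121 · 11 ≡ 32 (mod 767).
Squaring chain: 32; never reaches −1, so base 11 is a Miller–Rabin witness that 767 is composite.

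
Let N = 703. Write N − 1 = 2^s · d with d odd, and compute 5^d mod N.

438

703 − 1 = 702 = 2^1 · 351, so d = 351.
5^1 ≡ 5 (mod 703)
5^2 ≡ 5^2 = 25 ≡ 25 (mod 703)
5^4 ≡ 25^2 = 625 ≡ 625 (mod 703)
5^8 ≡ 625^2 = 390625 ≡ 460 (mod 703)
5^16 ≡ 460^2 = 211600 ≡ 700 (mod 703)
5^32 ≡ 700^2 = 490000 ≡ 9 (mod 703)
5^64 ≡ 9^2 = 81 ≡ 81 (mod 703)
5^128 ≡ 81^2 = 6561 ≡ 234 (mod 703)
5^256 ≡ 234^2 = 54756 ≡ 625 (mod 703)
351 = 256 + 64 + 16 + 8 + 4 + 2 + 1 in binary powers of 2.
So 5^351 ≡ 625 · 81 · 700 · 460 · 625 · 25 · 5 ≡ 438 (mod 703).
Squaring chain: 438; never reaches −1, so base 5 is a Miller–Rabin witness that 703 is composite.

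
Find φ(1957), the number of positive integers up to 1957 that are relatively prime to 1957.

1836

Factor: 1957 = 19 · 103.
φ(1957) = (19−1) · (103−1) = 18 · 102 = 1836.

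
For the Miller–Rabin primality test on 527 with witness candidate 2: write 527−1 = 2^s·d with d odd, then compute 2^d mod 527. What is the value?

527 − 1 = 526 = 2^1 · 263, so d = 263.
2^1 ≡ 2 (mod 527)
2^2 ≡ 2^2 = 4 ≡ 4 (mod 527)
2^4 ≡ 4^2 = 16 ≡ 16 (mod 527)
2^8 ≡ 16^2 = 256 ≡ 256 (mod 527)
2^16 ≡ 256^2 = 65536 ≡ 188 (mod 527)
2^32 ≡ 188^2 = 35344 ≡ 35 (mod 527)
2^64 ≡ 35^2 = 1225 ≡ 171 (mod 527)
2^128 ≡ 171^2 = 29241 ≡ 256 (mod 527)
2^256 ≡ 256^2 = 65536 ≡ 188 (mod 527)
263 = 256 + 4 + 2 + 1 in binary powers of 2.
So 2^263 ≡ 188 · 16 · 4 · 2 ≡ 349 (mod 527).
Squaring chain: 349; never reaches −1, so base 2 is a Miller–Rabin witness that 527 is composite.

349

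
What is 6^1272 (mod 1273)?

6^1 ≡ 6 (mod 1273)
6^2 ≡ 6^2 = 36 ≡ 36 (mod 1273)
6^4 ≡ 36^2 = 1296 ≡ 23 (mod 1273)
6^8 ≡ 23^2 = 529 ≡ 529 (mod 1273)
6^16 ≡ 529^2 = 279841 ≡ 1054 (mod 1273)
6^32 ≡ 1054^2 = 1110916 ≡ 860 (mod 1273)
6^64 ≡ 860^2 = 739600 ≡ 1260 (mod 1273)
6^128 ≡ 1260^2 = 1587600 ≡ 169 (mod 1273)
6^256 ≡ 169^2 = 28561 ≡ 555 (mod 1273)
6^512 ≡ 555^2 = 308025 ≡ 1232 (mod 1273)
6^1024 ≡ 1232^2 = 1517824 ≡ 408 (mod 1273)
1272 = 1024 + 128 + 64 + 32 + 16 + 8 in binary powers of 2.
So 6^1272 ≡ 408 · 169 · 1260 · 860 · 1054 · 529 ≡ 558 (mod 1273).
Since 558 ≠ 1, base 6 is a Fermat witness: 1273 is composite.

558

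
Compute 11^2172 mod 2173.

11^1 ≡ 11 (mod 2173)
11^2 ≡ 11^2 = 121 ≡ 121 (mod 2173)
11^4 ≡ 121^2 = 14641 ≡ 1603 (mod 2173)
11^8 ≡ 1603^2 = 2569609 ≡ 1123 (mod 2173)
11^16 ≡ 1123^2 = 1261129 ≡ 789 (mod 2173)
11^32 ≡ 789^2 = 622521 ≡ 1043 (mod 2173)
11^64 ≡ 1043^2 = 1087849 ≡ 1349 (mod 2173)
11^128 ≡ 1349^2 = 1819801 ≡ 1000 (mod 2173)
11^256 ≡ 1000^2 = 1000000 ≡ 420 (mod 2173)
11^512 ≡ 420^2 = 176400 ≡ 387 (mod 2173)
11^1024 ≡ 387^2 = 149769 ≡ 2005 (mod 2173)
11^2048 ≡ 2005^2 = 4020025 ≡ 2148 (mod 2173)
2172 = 2048 + 64 + 32 + 16 + 8 + 4 in binary powers of 2.
So 11^2172 ≡ 2148 · 1349 · 1043 · 789 · 1123 · 1603 ≡ 1950 (mod 2173).
Since 1950 ≠ 1, base 11 is a Fermat witness: 2173 is composite.

1950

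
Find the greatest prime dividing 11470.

11470 = 2 · 5735
5735 = 5 · 1147
1147 = 31 · 37
37 is prime.
So 11470 = 2 · 5 · 31 · 37; the largest prime factor is 37.

37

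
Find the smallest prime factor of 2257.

37

2257 is odd.
Digit sum 16, not divisible by 3.
Ends in 7: not divisible by 5.
7: 2257 = 7·322 + 3
11: 2257 = 11·205 + 2
13: 2257 = 13·173 + 8
17: 2257 = 17·132 + 13
19: 2257 = 19·118 + 15
23: 2257 = 23·98 + 3
29: 2257 = 29·77 + 24
31: 2257 = 31·72 + 25
37: 2257 = 37·61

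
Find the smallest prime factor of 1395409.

59

1395409 is odd.
Digit sum 31, not divisible by 3.
Ends in 9: not divisible by 5.
7: 1395409 = 7·199344 + 1
11: 1395409 = 11·126855 + 4
13: 1395409 = 13·107339 + 2
17: 1395409 = 17·82082 + 15
19: 1395409 = 19·73442 + 11
23: 1395409 = 23·60669 + 22
29: 1395409 = 29·48117 + 16
31: 1395409 = 31·45013 + 6
37: 1395409 = 37·37713 + 28
41: 1395409 = 41·34034 + 15
43: 1395409 = 43·32451 + 16
47: 1395409 = 47·29689 + 26
53: 1395409 = 53·26328 + 25
59: 1395409 = 59·23651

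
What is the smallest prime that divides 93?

3

93 is odd.
Digit sum 12, divisible by 3.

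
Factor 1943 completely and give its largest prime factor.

67

1943 = 29 · 67
67 is prime.
So 1943 = 29 · 67; the largest prime factor is 67.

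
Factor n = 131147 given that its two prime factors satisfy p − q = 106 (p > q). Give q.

313

Since p = q + 106, we have 131147 = q(q + 106), so q² + 106q − 131147 = 0.
Discriminant: 106² + 4·131147 = 11236 + 524588 = 535824; √535824 = 732.
q = (−106 + 732)/2 = 313, and p = q + 106 = 419.
Check: 313 · 419 = 131147.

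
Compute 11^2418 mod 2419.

11^1 ≡ 11 (mod 2419)
11^2 ≡ 11^2 = 121 ≡ 121 (mod 2419)
11^4 ≡ 121^2 = 14641 ≡ 127 (mod 2419)
11^8 ≡ 127^2 = 16129 ≡ 1615 (mod 2419)
11^16 ≡ 1615^2 = 2608225 ≡ 543 (mod 2419)
11^32 ≡ 543^2 = 294849 ≡ 2150 (mod 2419)
11^64 ≡ 2150^2 = 4622500 ≡ 2210 (mod 2419)
11^128 ≡ 2210^2 = 4884100 ≡ 139 (mod 2419)
11^256 ≡ 139^2 = 19321 ≡ 2388 (mod 2419)
11^512 ≡ 2388^2 = 5702544 ≡ 961 (mod 2419)
11^1024 ≡ 961^2 = 923521 ≡ 1882 (mod 2419)
11^2048 ≡ 1882^2 = 3541924 ≡ 508 (mod 2419)
2418 = 2048 + 256 + 64 + 32 + 16 + 2 in binary powers of 2.
So 11^2418 ≡ 508 · 2388 · 2210 · 2150 · 543 · 121 ≡ 513 (mod 2419).
Since 513 ≠ 1, base 11 is a Fermat witness: 2419 is composite.

513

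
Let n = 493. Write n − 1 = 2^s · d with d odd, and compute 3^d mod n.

493 − 1 = 492 = 2^2 · 123, so d = 123.
3^1 ≡ 3 (mod 493)
3^2 ≡ 3^2 = 9 ≡ 9 (mod 493)
3^4 ≡ 9^2 = 81 ≡ 81 (mod 493)
3^8 ≡ 81^2 = 6561 ≡ 152 (mod 493)
3^16 ≡ 152^2 = 23104 ≡ 426 (mod 493)
3^32 ≡ 426^2 = 181476 ≡ 52 (mod 493)
3^64 ≡ 52^2 = 2704 ≡ 239 (mod 493)
123 = 64 + 32 + 16 + 8 + 2 + 1 in binary powers of 2.
So 3^123 ≡ 239 · 52 · 426 · 152 · 9 · 3 ≡ 160 (mod 493).
Squaring chain: 160 → 457; never reaches −1, so base 3 is a Miller–Rabin witness that 493 is composite.

160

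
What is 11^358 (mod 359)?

11^1 ≡ 11 (mod 359)
11^2 ≡ 11^2 = 121 ≡ 121 (mod 359)
11^4 ≡ 121^2 = 14641 ≡ 281 (mod 359)
11^8 ≡ 281^2 = 78961 ≡ 340 (mod 359)
11^16 ≡ 340^2 = 115600 ≡ 2 (mod 359)
11^32 ≡ 2^2 = 4 ≡ 4 (mod 359)
11^64 ≡ 4^2 = 16 ≡ 16 (mod 359)
11^128 ≡ 16^2 = 256 ≡ 256 (mod 359)
11^256 ≡ 256^2 = 65536 ≡ 198 (mod 359)
358 = 256 + 64 + 32 + 4 + 2 in binary powers of 2.
So 11^358 ≡ 198 · 16 · 4 · 281 · 121 ≡ 1 (mod 359).
Since the result is 1, base 11 gives no evidence that 359 is composite.

1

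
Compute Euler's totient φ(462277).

Factor: 462277 = 23 · 101 · 199.
φ(462277) = (23−1) · (101−1) · (199−1) = 22 · 100 · 198 = 435600.

435600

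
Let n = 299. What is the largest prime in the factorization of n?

299 = 13 · 23
23 is prime.
So 299 = 13 · 23; the largest prime factor is 23.

23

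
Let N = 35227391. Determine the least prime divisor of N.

73

35227391 is odd.
Digit sum 32, not divisible by 3.
Ends in 1: not divisible by 5.
7: 35227391 = 7·5032484 + 3
11: 35227391 = 11·3202490 + 1
13: 35227391 = 13·2709799 + 4
17: 35227391 = 17·2072199 + 8
19: 35227391 = 19·1854073 + 4
23: 35227391 = 23·1531625 + 16
29: 35227391 = 29·1214737 + 18
31: 35227391 = 31·1136367 + 14
37: 35227391 = 37·952091 + 24
41: 35227391 = 41·859204 + 27
43: 35227391 = 43·819241 + 28
47: 35227391 = 47·749518 + 45
53: 35227391 = 53·664667 + 40
59: 35227391 = 59·597074 + 25
61: 35227391 = 61·577498 + 13
67: 35227391 = 67·525781 + 64
71: 35227391 = 71·496160 + 31
73: 35227391 = 73·482567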